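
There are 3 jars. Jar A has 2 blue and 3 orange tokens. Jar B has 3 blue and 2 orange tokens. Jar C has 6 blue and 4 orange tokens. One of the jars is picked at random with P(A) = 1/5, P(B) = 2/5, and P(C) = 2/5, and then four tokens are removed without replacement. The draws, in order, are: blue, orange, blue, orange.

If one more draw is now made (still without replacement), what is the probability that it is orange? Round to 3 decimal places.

Compute the likelihood of the observed sequence for each case: P(data | jar A) = (2/5)(3/4)(1/3)(2/2) = 1/10; P(data | jar B) = (3/5)(2/4)(2/3)(1/2) = 1/10; P(data | jar C) = (6/10)(4/9)(5/8)(3/7) = 1/14.
The prior-weighted likelihoods are 1/5 · 1/10 = 1/50, 2/5 · 1/10 = 1/25, 2/5 · 1/14 = 1/35; with total 31/350.
Normalising, the posterior is P(jar A | data) = 7/31, P(jar B | data) = 14/31, P(jar C | data) = 10/31.
Averaging over the posterior, P(orange next | data) = (1)(7/31) + (0)(14/31) + (1/3)(10/31) = 1/3.

0.333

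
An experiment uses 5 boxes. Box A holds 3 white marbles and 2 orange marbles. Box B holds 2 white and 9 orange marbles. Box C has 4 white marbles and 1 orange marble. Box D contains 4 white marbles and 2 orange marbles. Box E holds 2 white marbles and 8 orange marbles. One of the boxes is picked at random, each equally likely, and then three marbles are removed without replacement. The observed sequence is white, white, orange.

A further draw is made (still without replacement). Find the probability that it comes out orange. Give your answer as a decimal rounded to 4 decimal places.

0.3233

The likelihood of the observed sequence under each hypothesis: P(data | box A) = (3/5)(2/4)(2/3) = 0.2; P(data | box B) = (2/11)(1/10)(9/9) = 0.018182; P(data | box C) = (4/5)(3/4)(1/3) = 0.2; P(data | box D) = (4/6)(3/5)(2/4) = 0.2; P(data | box E) = (2/10)(1/9)(8/8) = 0.022222.
The prior-weighted likelihoods are 1/5 · 0.2 = 0.04, 1/5 · 0.018182 = 0.0036364, 1/5 · 0.2 = 0.04, 1/5 · 0.2 = 0.04, 1/5 · 0.022222 = 0.0044444; these sum to 0.12808.
Dividing through by the total gives posterior P(box A | data) = 0.3123, P(box B | data) = 0.028391, P(box C | data) = 0.3123, P(box D | data) = 0.3123, P(box E | data) = 0.0347.
The predictive probability is P(orange next | data) = (1/2)(0.3123) + (1)(0.028391) + (0)(0.3123) + (1/3)(0.3123) + (1)(0.0347) = 0.32334.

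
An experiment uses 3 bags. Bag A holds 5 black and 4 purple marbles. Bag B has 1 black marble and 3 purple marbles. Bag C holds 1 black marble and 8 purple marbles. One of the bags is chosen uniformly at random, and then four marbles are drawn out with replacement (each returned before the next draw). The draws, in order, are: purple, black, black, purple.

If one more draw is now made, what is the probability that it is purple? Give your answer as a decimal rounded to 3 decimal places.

Under each hypothesis, the probability of the observed sequence is: P(data | bag A) = (4/9)(5/9)(5/9)(4/9) = 0.060966; P(data | bag B) = (3/4)(1/4)(1/4)(3/4) = 0.035156; P(data | bag C) = (8/9)(1/9)(1/9)(8/9) = 0.0097546.
Weighting by the prior gives 1/3 · 0.060966 = 0.020322, 1/3 · 0.035156 = 0.011719, 1/3 · 0.0097546 = 0.0032515; these sum to 0.035292.
Dividing through by the total gives posterior P(bag A | data) = 0.57582, P(bag B | data) = 0.33205, P(bag C | data) = 0.092131.
Averaging over the posterior, P(purple next | data) = (4/9)(0.57582) + (3/4)(0.33205) + (8/9)(0.092131) = 0.58685.

0.587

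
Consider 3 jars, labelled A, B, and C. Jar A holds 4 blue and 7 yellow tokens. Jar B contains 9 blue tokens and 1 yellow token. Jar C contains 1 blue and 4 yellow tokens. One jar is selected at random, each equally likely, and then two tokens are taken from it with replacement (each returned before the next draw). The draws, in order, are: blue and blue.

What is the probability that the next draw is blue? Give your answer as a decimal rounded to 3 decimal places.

0.799

The likelihood of the observed sequence under each hypothesis: P(data | jar A) = (4/11)(4/11) = 0.13223; P(data | jar B) = (9/10)(9/10) = 0.81; P(data | jar C) = (1/5)(1/5) = 0.04.
The prior-weighted likelihoods are 1/3 · 0.13223 = 0.044077, 1/3 · 0.81 = 0.27, 1/3 · 0.04 = 0.013333; summing to 0.32741.
The posterior is then P(jar A | data) = 0.13462, P(jar B | data) = 0.82465, P(jar C | data) = 0.040724.
The predictive probability is P(blue next | data) = (4/11)(0.13462) + (9/10)(0.82465) + (1/5)(0.040724) = 0.79929.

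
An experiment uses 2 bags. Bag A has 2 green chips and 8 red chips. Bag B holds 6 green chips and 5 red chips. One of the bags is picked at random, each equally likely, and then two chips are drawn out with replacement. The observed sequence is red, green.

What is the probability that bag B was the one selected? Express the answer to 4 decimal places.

Compute the likelihood of the observed sequence for each case: P(data | bag A) = (8/10)(2/10) = 0.16; P(data | bag B) = (5/11)(6/11) = 0.24793.
The prior-weighted likelihoods are 1/2 · 0.16 = 0.08, 1/2 · 0.24793 = 0.12397; these sum to 0.20397.
By Bayes' rule, P(bag B | data) = (0.12397) / (0.20397) = 0.60778.

0.6078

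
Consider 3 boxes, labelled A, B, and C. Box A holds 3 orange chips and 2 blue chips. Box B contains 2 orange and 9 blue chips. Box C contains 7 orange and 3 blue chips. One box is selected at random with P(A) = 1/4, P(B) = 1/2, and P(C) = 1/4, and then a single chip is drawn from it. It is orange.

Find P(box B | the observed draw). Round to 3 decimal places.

Compute the likelihood of this draw for each case: P(data | box A) = (3/5) = 3/5; P(data | box B) = (2/11) = 2/11; P(data | box C) = (7/10) = 7/10.
The prior-weighted likelihoods are 1/4 · 3/5 = 3/20, 1/2 · 2/11 = 1/11, 1/4 · 7/10 = 7/40; with total 183/440.
Therefore the posterior P(box B | data) = (1/11) / (183/440) = 40/183.

0.219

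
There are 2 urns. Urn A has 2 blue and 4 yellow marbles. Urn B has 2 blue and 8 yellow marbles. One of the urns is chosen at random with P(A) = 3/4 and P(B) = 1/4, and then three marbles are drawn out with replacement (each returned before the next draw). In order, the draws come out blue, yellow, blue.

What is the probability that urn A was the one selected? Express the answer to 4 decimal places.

The likelihood of the observed sequence under each hypothesis: P(data | urn A) = (2/6)(4/6)(2/6) = 0.074074; P(data | urn B) = (2/10)(8/10)(2/10) = 0.032.
Multiplying each by its prior: 3/4 · 0.074074 = 0.055556, 1/4 · 0.032 = 0.008; these sum to 0.063556.
By Bayes' rule, P(urn A | data) = (0.055556) / (0.063556) = 0.87413.

0.8741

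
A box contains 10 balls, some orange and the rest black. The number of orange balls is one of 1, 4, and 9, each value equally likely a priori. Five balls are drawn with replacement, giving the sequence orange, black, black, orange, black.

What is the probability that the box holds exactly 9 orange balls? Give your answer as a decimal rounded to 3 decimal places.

0.019

Under each hypothesis, the probability of the observed sequence is: P(data | r = 1) = (1/10)(9/10)(9/10)(1/10)(9/10) = 0.00729; P(data | r = 4) = (4/10)(6/10)(6/10)(4/10)(6/10) = 0.03456; P(data | r = 9) = (9/10)(1/10)(1/10)(9/10)(1/10) = 0.00081.
The prior-weighted likelihoods are 1/3 · 0.00729 = 0.00243, 1/3 · 0.03456 = 0.01152, 1/3 · 0.00081 = 0.00027; these sum to 0.01422.
Therefore the posterior P(r = 9 | data) = (0.00027) / (0.01422) = 0.018987.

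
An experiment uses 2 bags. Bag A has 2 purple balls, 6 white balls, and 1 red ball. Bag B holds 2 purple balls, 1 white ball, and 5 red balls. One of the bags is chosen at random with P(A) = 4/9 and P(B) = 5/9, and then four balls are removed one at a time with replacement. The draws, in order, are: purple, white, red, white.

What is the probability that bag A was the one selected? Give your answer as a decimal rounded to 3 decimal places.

For each hypothesis, P(data | H) works out to: P(data | bag A) = (2/9)(6/9)(1/9)(6/9) = 0.010974; P(data | bag B) = (2/8)(1/8)(5/8)(1/8) = 0.0024414.
The prior-weighted likelihoods are 4/9 · 0.010974 = 0.0048773, 5/9 · 0.0024414 = 0.0013563; summing to 0.0062336.
Therefore the posterior P(bag A | data) = (0.0048773) / (0.0062336) = 0.78242.

0.782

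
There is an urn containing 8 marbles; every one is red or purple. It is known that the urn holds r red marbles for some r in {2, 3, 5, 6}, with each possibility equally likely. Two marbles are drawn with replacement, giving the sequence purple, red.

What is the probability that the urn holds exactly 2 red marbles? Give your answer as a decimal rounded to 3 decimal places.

0.222

For each hypothesis, P(data | H) works out to: P(data | r = 2) = (6/8)(2/8) = 3/16; P(data | r = 3) = (5/8)(3/8) = 15/64; P(data | r = 5) = (3/8)(5/8) = 15/64; P(data | r = 6) = (2/8)(6/8) = 3/16.
The prior-weighted likelihoods are 1/4 · 3/16 = 3/64, 1/4 · 15/64 = 15/256, 1/4 · 15/64 = 15/256, 1/4 · 3/16 = 3/64; these sum to 27/128.
So P(r = 2 | data) = (3/64) / (27/128) = 2/9.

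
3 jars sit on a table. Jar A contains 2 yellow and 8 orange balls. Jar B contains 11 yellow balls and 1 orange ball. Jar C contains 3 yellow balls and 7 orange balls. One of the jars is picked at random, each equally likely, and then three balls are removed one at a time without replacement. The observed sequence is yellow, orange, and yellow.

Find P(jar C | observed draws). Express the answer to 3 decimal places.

For each hypothesis, P(data | H) works out to: P(data | jar A) = (2/10)(8/9)(1/8) = 0.022222; P(data | jar B) = (11/12)(1/11)(10/10) = 0.083333; P(data | jar C) = (3/10)(7/9)(2/8) = 0.058333.
Multiplying each by its prior: 1/3 · 0.022222 = 0.0074074, 1/3 · 0.083333 = 0.027778, 1/3 · 0.058333 = 0.019444; with total 0.05463.
So P(jar C | data) = (0.019444) / (0.05463) = 0.35593.

0.356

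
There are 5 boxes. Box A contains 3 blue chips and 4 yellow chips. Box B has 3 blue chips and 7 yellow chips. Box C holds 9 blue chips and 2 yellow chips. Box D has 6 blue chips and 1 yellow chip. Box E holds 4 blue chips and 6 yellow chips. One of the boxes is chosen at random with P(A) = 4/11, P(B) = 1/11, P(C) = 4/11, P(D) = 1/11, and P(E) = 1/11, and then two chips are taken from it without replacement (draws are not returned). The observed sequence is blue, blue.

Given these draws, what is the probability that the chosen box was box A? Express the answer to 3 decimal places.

0.139

For each hypothesis, P(data | H) works out to: P(data | box A) = (3/7)(2/6) = 1/7; P(data | box B) = (3/10)(2/9) = 1/15; P(data | box C) = (9/11)(8/10) = 36/55; P(data | box D) = (6/7)(5/6) = 5/7; P(data | box E) = (4/10)(3/9) = 2/15.
Multiplying each by its prior: 4/11 · 1/7 = 4/77, 1/11 · 1/15 = 1/165, 4/11 · 36/55 = 144/605, 1/11 · 5/7 = 5/77, 1/11 · 2/15 = 2/165; with total 316/847.
So P(box A | data) = (4/77) / (316/847) = 11/79.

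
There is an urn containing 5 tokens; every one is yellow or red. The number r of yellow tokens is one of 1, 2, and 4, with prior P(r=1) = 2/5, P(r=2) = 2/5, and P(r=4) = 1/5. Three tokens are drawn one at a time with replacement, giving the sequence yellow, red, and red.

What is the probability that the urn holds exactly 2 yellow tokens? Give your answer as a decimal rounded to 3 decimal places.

Compute the likelihood of the observed sequence for each case: P(data | r = 1) = (1/5)(4/5)(4/5) = 16/125; P(data | r = 2) = (2/5)(3/5)(3/5) = 18/125; P(data | r = 4) = (4/5)(1/5)(1/5) = 4/125.
The prior-weighted likelihoods are 2/5 · 16/125 = 32/625, 2/5 · 18/125 = 36/625, 1/5 · 4/125 = 4/625; these sum to 72/625.
So P(r = 2 | data) = (36/625) / (72/625) = 1/2.

0.500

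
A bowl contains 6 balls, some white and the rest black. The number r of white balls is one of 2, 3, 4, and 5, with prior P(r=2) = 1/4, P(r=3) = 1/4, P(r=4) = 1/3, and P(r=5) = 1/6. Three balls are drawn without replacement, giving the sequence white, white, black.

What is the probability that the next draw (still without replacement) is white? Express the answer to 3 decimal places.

0.570

The likelihood of the observed sequence under each hypothesis: P(data | r = 2) = (2/6)(1/5)(4/4) = 1/15; P(data | r = 3) = (3/6)(2/5)(3/4) = 3/20; P(data | r = 4) = (4/6)(3/5)(2/4) = 1/5; P(data | r = 5) = (5/6)(4/5)(1/4) = 1/6.
Weighting by the prior gives 1/4 · 1/15 = 1/60, 1/4 · 3/20 = 3/80, 1/3 · 1/5 = 1/15, 1/6 · 1/6 = 1/36; these sum to 107/720.
The posterior is then P(r = 2 | data) = 12/107, P(r = 3 | data) = 27/107, P(r = 4 | data) = 48/107, P(r = 5 | data) = 20/107.
So P(white next | data) = Σ P(white next | H) P(H | data) = (0)(12/107) + (1/3)(27/107) + (2/3)(48/107) + (1)(20/107) = 61/107.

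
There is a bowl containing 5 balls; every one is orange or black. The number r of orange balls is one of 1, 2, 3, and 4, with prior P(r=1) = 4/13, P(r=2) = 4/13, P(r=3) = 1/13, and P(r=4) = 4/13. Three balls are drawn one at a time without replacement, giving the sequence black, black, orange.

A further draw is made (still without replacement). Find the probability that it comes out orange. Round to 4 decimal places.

The likelihood of the observed sequence under each hypothesis: P(data | r = 1) = (4/5)(3/4)(1/3) = 1/5; P(data | r = 2) = (3/5)(2/4)(2/3) = 1/5; P(data | r = 3) = (2/5)(1/4)(3/3) = 1/10; P(data | r = 4) = (1/5)(0/4) = 0.
Multiplying each by its prior: 4/13 · 1/5 = 4/65, 4/13 · 1/5 = 4/65, 1/13 · 1/10 = 1/130, 4/13 · 0 = 0; summing to 17/130.
Dividing through by the total gives posterior P(r = 1 | data) = 8/17, P(r = 2 | data) = 8/17, P(r = 3 | data) = 1/17, P(r = 4 | data) = 0.
The predictive probability is P(orange next | data) = (0)(8/17) + (1/2)(8/17) + (1)(1/17) = 5/17.

0.2941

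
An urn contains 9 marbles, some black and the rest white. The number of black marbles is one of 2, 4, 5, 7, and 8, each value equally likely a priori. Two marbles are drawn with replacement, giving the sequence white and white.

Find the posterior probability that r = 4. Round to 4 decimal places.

0.2632

Compute the likelihood of the observed sequence for each case: P(data | r = 2) = (7/9)(7/9) = 49/81; P(data | r = 4) = (5/9)(5/9) = 25/81; P(data | r = 5) = (4/9)(4/9) = 16/81; P(data | r = 7) = (2/9)(2/9) = 4/81; P(data | r = 8) = (1/9)(1/9) = 1/81.
Weighting by the prior gives 1/5 · 49/81 = 49/405, 1/5 · 25/81 = 5/81, 1/5 · 16/81 = 16/405, 1/5 · 4/81 = 4/405, 1/5 · 1/81 = 1/405; summing to 19/81.
By Bayes' rule, P(r = 4 | data) = (5/81) / (19/81) = 5/19.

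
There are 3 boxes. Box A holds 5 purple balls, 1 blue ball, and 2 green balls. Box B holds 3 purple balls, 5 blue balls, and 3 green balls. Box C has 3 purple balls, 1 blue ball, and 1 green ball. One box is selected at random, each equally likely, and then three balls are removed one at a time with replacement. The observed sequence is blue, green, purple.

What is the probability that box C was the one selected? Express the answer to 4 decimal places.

For each hypothesis, P(data | H) works out to: P(data | box A) = (1/8)(2/8)(5/8) = 0.019531; P(data | box B) = (5/11)(3/11)(3/11) = 0.033809; P(data | box C) = (1/5)(1/5)(3/5) = 0.024.
The prior-weighted likelihoods are 1/3 · 0.019531 = 0.0065104, 1/3 · 0.033809 = 0.01127, 1/3 · 0.024 = 0.008; with total 0.02578.
By Bayes' rule, P(box C | data) = (0.008) / (0.02578) = 0.31032.

0.3103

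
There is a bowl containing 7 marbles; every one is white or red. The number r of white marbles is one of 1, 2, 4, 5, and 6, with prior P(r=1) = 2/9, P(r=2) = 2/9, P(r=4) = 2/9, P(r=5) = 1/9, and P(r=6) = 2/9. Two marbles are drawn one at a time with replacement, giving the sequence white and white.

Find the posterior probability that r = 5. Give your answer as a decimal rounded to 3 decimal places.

0.180

The likelihood of the observed sequence under each hypothesis: P(data | r = 1) = (1/7)(1/7) = 1/49; P(data | r = 2) = (2/7)(2/7) = 4/49; P(data | r = 4) = (4/7)(4/7) = 16/49; P(data | r = 5) = (5/7)(5/7) = 25/49; P(data | r = 6) = (6/7)(6/7) = 36/49.
Weighting by the prior gives 2/9 · 1/49 = 2/441, 2/9 · 4/49 = 8/441, 2/9 · 16/49 = 32/441, 1/9 · 25/49 = 25/441, 2/9 · 36/49 = 8/49; these sum to 139/441.
So P(r = 5 | data) = (25/441) / (139/441) = 25/139.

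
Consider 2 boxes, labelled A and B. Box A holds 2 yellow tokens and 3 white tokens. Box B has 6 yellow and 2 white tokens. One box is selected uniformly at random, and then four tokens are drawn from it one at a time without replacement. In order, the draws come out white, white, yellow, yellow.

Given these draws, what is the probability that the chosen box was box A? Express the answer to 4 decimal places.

0.7368

For each hypothesis, P(data | H) works out to: P(data | box A) = (3/5)(2/4)(2/3)(1/2) = 1/10; P(data | box B) = (2/8)(1/7)(6/6)(5/5) = 1/28.
Weighting by the prior gives 1/2 · 1/10 = 1/20, 1/2 · 1/28 = 1/56; with total 19/280.
So P(box A | data) = (1/20) / (19/280) = 14/19.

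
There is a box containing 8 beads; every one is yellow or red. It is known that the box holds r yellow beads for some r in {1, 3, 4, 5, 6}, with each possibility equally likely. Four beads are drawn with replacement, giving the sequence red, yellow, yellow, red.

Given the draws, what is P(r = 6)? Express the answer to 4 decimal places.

0.1602

The likelihood of the observed sequence under each hypothesis: P(data | r = 1) = (7/8)(1/8)(1/8)(7/8) = 0.011963; P(data | r = 3) = (5/8)(3/8)(3/8)(5/8) = 0.054932; P(data | r = 4) = (4/8)(4/8)(4/8)(4/8) = 0.0625; P(data | r = 5) = (3/8)(5/8)(5/8)(3/8) = 0.054932; P(data | r = 6) = (2/8)(6/8)(6/8)(2/8) = 0.035156.
Multiplying each by its prior: 1/5 · 0.011963 = 0.0023926, 1/5 · 0.054932 = 0.010986, 1/5 · 0.0625 = 0.0125, 1/5 · 0.054932 = 0.010986, 1/5 · 0.035156 = 0.0070313; these sum to 0.043896.
By Bayes' rule, P(r = 6 | data) = (0.0070313) / (0.043896) = 0.16018.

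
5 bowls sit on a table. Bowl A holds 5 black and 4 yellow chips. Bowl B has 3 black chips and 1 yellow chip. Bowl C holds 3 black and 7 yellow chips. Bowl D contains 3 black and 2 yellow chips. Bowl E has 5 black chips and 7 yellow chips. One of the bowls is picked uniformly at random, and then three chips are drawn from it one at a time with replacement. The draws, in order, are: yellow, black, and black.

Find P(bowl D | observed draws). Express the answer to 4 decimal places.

Compute the likelihood of the observed sequence for each case: P(data | bowl A) = (4/9)(5/9)(5/9) = 0.13717; P(data | bowl B) = (1/4)(3/4)(3/4) = 0.14062; P(data | bowl C) = (7/10)(3/10)(3/10) = 0.063; P(data | bowl D) = (2/5)(3/5)(3/5) = 0.144; P(data | bowl E) = (7/12)(5/12)(5/12) = 0.10127.
The prior-weighted likelihoods are 1/5 · 0.13717 = 0.027435, 1/5 · 0.14062 = 0.028125, 1/5 · 0.063 = 0.0126, 1/5 · 0.144 = 0.0288, 1/5 · 0.10127 = 0.020255; with total 0.11721.
So P(bowl D | data) = (0.0288) / (0.11721) = 0.2457.

0.2457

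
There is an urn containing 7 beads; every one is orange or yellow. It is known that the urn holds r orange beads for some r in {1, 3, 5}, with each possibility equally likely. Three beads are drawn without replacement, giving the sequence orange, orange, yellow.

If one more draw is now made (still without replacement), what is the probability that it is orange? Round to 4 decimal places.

For each hypothesis, P(data | H) works out to: P(data | r = 1) = (1/7)(0/6) = 0; P(data | r = 3) = (3/7)(2/6)(4/5) = 4/35; P(data | r = 5) = (5/7)(4/6)(2/5) = 4/21.
Weighting by the prior gives 1/3 · 0 = 0, 1/3 · 4/35 = 4/105, 1/3 · 4/21 = 4/63; with total 32/315.
Normalising, the posterior is P(r = 1 | data) = 0, P(r = 3 | data) = 3/8, P(r = 5 | data) = 5/8.
So P(orange next | data) = Σ P(orange next | H) P(H | data) = (1/4)(3/8) + (3/4)(5/8) = 9/16.

0.5625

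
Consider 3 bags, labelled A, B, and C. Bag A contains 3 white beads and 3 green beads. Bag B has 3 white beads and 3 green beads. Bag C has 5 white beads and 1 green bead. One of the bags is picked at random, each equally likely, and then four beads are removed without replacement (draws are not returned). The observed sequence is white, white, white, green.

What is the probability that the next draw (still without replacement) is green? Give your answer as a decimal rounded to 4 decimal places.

Under each hypothesis, the probability of the observed sequence is: P(data | bag A) = (3/6)(2/5)(1/4)(3/3) = 1/20; P(data | bag B) = (3/6)(2/5)(1/4)(3/3) = 1/20; P(data | bag C) = (5/6)(4/5)(3/4)(1/3) = 1/6.
Weighting by the prior gives 1/3 · 1/20 = 1/60, 1/3 · 1/20 = 1/60, 1/3 · 1/6 = 1/18; summing to 4/45.
The posterior is then P(bag A | data) = 3/16, P(bag B | data) = 3/16, P(bag C | data) = 5/8.
So P(green next | data) = Σ P(green next | H) P(H | data) = (1)(3/16) + (1)(3/16) + (0)(5/8) = 3/8.

0.3750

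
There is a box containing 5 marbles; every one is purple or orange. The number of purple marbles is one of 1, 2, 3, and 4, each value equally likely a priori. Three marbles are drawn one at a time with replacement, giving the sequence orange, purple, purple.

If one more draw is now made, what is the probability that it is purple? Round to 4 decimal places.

For each hypothesis, P(data | H) works out to: P(data | r = 1) = (4/5)(1/5)(1/5) = 4/125; P(data | r = 2) = (3/5)(2/5)(2/5) = 12/125; P(data | r = 3) = (2/5)(3/5)(3/5) = 18/125; P(data | r = 4) = (1/5)(4/5)(4/5) = 16/125.
Multiplying each by its prior: 1/4 · 4/125 = 1/125, 1/4 · 12/125 = 3/125, 1/4 · 18/125 = 9/250, 1/4 · 16/125 = 4/125; summing to 1/10.
The posterior is then P(r = 1 | data) = 2/25, P(r = 2 | data) = 6/25, P(r = 3 | data) = 9/25, P(r = 4 | data) = 8/25.
The predictive probability is P(purple next | data) = (1/5)(2/25) + (2/5)(6/25) + (3/5)(9/25) + (4/5)(8/25) = 73/125.

0.5840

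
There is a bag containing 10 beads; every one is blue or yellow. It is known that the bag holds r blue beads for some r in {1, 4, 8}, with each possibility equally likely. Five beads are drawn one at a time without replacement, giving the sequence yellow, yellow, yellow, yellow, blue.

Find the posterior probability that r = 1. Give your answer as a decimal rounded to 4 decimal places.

0.6774

The likelihood of the observed sequence under each hypothesis: P(data | r = 1) = (9/10)(8/9)(7/8)(6/7)(1/6) = 1/10; P(data | r = 4) = (6/10)(5/9)(4/8)(3/7)(4/6) = 1/21; P(data | r = 8) = (2/10)(1/9)(0/8) = 0.
Multiplying each by its prior: 1/3 · 1/10 = 1/30, 1/3 · 1/21 = 1/63, 1/3 · 0 = 0; summing to 31/630.
Therefore the posterior P(r = 1 | data) = (1/30) / (31/630) = 21/31.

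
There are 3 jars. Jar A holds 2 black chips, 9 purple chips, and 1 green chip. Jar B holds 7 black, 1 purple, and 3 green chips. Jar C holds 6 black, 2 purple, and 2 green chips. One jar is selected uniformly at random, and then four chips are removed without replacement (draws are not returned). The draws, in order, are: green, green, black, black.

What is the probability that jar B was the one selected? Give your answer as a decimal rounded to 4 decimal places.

Compute the likelihood of the observed sequence for each case: P(data | jar A) = (1/12)(0/11) = 0; P(data | jar B) = (3/11)(2/10)(7/9)(6/8) = 0.031818; P(data | jar C) = (2/10)(1/9)(6/8)(5/7) = 0.011905.
Weighting by the prior gives 1/3 · 0 = 0, 1/3 · 0.031818 = 0.010606, 1/3 · 0.011905 = 0.0039683; summing to 0.014574.
So P(jar B | data) = (0.010606) / (0.014574) = 0.72772.

0.7277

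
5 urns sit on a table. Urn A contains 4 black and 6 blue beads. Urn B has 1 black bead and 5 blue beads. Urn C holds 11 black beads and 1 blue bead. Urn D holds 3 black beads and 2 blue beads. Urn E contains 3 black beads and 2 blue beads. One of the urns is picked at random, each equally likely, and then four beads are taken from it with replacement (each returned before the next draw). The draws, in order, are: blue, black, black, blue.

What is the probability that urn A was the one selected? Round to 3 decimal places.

For each hypothesis, P(data | H) works out to: P(data | urn A) = (6/10)(4/10)(4/10)(6/10) = 0.0576; P(data | urn B) = (5/6)(1/6)(1/6)(5/6) = 0.01929; P(data | urn C) = (1/12)(11/12)(11/12)(1/12) = 0.0058353; P(data | urn D) = (2/5)(3/5)(3/5)(2/5) = 0.0576; P(data | urn E) = (2/5)(3/5)(3/5)(2/5) = 0.0576.
Weighting by the prior gives 1/5 · 0.0576 = 0.01152, 1/5 · 0.01929 = 0.003858, 1/5 · 0.0058353 = 0.0011671, 1/5 · 0.0576 = 0.01152, 1/5 · 0.0576 = 0.01152; with total 0.039585.
So P(urn A | data) = (0.01152) / (0.039585) = 0.29102.

0.291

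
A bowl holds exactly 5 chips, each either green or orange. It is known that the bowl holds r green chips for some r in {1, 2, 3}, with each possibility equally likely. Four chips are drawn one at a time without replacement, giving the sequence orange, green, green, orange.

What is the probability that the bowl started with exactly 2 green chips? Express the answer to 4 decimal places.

0.5000

For each hypothesis, P(data | H) works out to: P(data | r = 1) = (4/5)(1/4)(0/3) = 0; P(data | r = 2) = (3/5)(2/4)(1/3)(2/2) = 1/10; P(data | r = 3) = (2/5)(3/4)(2/3)(1/2) = 1/10.
The prior-weighted likelihoods are 1/3 · 0 = 0, 1/3 · 1/10 = 1/30, 1/3 · 1/10 = 1/30; with total 1/15.
So P(r = 2 | data) = (1/30) / (1/15) = 1/2.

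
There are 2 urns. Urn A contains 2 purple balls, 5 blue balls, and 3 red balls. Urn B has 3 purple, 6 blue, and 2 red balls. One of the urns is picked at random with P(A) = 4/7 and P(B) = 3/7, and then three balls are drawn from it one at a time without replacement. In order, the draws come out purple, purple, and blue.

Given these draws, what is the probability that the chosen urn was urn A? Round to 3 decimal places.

For each hypothesis, P(data | H) works out to: P(data | urn A) = (2/10)(1/9)(5/8) = 0.013889; P(data | urn B) = (3/11)(2/10)(6/9) = 0.036364.
The prior-weighted likelihoods are 4/7 · 0.013889 = 0.0079365, 3/7 · 0.036364 = 0.015584; with total 0.023521.
Therefore the posterior P(urn A | data) = (0.0079365) / (0.023521) = 0.33742.

0.337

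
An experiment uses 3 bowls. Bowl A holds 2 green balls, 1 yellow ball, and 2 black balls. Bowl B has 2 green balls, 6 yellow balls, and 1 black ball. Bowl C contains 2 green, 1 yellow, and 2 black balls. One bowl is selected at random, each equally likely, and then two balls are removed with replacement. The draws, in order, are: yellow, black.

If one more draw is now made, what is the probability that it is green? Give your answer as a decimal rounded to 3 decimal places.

The likelihood of the observed sequence under each hypothesis: P(data | bowl A) = (1/5)(2/5) = 0.08; P(data | bowl B) = (6/9)(1/9) = 0.074074; P(data | bowl C) = (1/5)(2/5) = 0.08.
Multiplying each by its prior: 1/3 · 0.08 = 0.026667, 1/3 · 0.074074 = 0.024691, 1/3 · 0.08 = 0.026667; with total 0.078025.
The posterior is then P(bowl A | data) = 0.34177, P(bowl B | data) = 0.31646, P(bowl C | data) = 0.34177.
So P(green next | data) = Σ P(green next | H) P(H | data) = (2/5)(0.34177) + (2/9)(0.31646) + (2/5)(0.34177) = 0.34374.

0.344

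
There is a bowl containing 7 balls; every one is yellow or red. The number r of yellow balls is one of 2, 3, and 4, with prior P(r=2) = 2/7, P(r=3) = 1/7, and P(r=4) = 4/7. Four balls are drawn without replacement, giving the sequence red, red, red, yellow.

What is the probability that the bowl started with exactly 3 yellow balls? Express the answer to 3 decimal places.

The likelihood of the observed sequence under each hypothesis: P(data | r = 2) = (5/7)(4/6)(3/5)(2/4) = 1/7; P(data | r = 3) = (4/7)(3/6)(2/5)(3/4) = 3/35; P(data | r = 4) = (3/7)(2/6)(1/5)(4/4) = 1/35.
Multiplying each by its prior: 2/7 · 1/7 = 2/49, 1/7 · 3/35 = 3/245, 4/7 · 1/35 = 4/245; these sum to 17/245.
Hence P(r = 3 | data) = (3/245) / (17/245) = 3/17.

0.176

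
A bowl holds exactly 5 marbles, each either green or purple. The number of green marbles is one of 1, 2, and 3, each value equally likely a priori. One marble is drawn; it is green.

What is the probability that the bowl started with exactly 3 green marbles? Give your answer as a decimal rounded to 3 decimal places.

Compute the likelihood of this draw for each case: P(data | r = 1) = (1/5) = 1/5; P(data | r = 2) = (2/5) = 2/5; P(data | r = 3) = (3/5) = 3/5.
Weighting by the prior gives 1/3 · 1/5 = 1/15, 1/3 · 2/5 = 2/15, 1/3 · 3/5 = 1/5; summing to 2/5.
Hence P(r = 3 | data) = (1/5) / (2/5) = 1/2.

0.500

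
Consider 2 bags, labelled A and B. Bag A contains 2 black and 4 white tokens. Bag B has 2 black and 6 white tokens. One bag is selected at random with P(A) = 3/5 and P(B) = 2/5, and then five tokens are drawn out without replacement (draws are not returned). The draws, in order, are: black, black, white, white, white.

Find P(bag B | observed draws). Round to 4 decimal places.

The likelihood of the observed sequence under each hypothesis: P(data | bag A) = (2/6)(1/5)(4/4)(3/3)(2/2) = 1/15; P(data | bag B) = (2/8)(1/7)(6/6)(5/5)(4/4) = 1/28.
The prior-weighted likelihoods are 3/5 · 1/15 = 1/25, 2/5 · 1/28 = 1/70; these sum to 19/350.
So P(bag B | data) = (1/70) / (19/350) = 5/19.

0.2632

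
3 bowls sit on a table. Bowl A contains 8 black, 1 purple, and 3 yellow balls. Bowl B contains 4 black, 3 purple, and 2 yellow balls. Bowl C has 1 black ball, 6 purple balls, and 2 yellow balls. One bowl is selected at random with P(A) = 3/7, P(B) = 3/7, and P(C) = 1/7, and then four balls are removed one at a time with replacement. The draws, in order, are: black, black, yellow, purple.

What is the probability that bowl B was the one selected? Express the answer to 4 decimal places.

The likelihood of the observed sequence under each hypothesis: P(data | bowl A) = (8/12)(8/12)(3/12)(1/12) = 0.0092593; P(data | bowl B) = (4/9)(4/9)(2/9)(3/9) = 0.014632; P(data | bowl C) = (1/9)(1/9)(2/9)(6/9) = 0.001829.
The prior-weighted likelihoods are 3/7 · 0.0092593 = 0.0039683, 3/7 · 0.014632 = 0.0062708, 1/7 · 0.001829 = 0.00026128; these sum to 0.0105.
By Bayes' rule, P(bowl B | data) = (0.0062708) / (0.0105) = 0.5972.

0.5972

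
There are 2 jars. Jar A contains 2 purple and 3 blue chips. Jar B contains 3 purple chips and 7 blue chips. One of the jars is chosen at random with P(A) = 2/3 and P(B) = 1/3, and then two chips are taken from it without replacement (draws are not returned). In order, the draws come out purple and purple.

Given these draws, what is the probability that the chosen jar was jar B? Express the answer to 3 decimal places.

0.250

The likelihood of the observed sequence under each hypothesis: P(data | jar A) = (2/5)(1/4) = 1/10; P(data | jar B) = (3/10)(2/9) = 1/15.
The prior-weighted likelihoods are 2/3 · 1/10 = 1/15, 1/3 · 1/15 = 1/45; with total 4/45.
By Bayes' rule, P(jar B | data) = (1/45) / (4/45) = 1/4.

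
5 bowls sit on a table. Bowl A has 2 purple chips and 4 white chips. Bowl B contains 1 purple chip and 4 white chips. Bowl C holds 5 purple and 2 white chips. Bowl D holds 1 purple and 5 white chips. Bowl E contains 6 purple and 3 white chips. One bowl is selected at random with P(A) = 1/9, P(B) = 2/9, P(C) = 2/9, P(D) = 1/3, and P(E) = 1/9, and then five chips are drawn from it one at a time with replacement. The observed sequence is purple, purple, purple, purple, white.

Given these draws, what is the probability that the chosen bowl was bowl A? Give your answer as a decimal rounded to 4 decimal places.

Compute the likelihood of the observed sequence for each case: P(data | bowl A) = (2/6)(2/6)(2/6)(2/6)(4/6) = 0.0082305; P(data | bowl B) = (1/5)(1/5)(1/5)(1/5)(4/5) = 0.00128; P(data | bowl C) = (5/7)(5/7)(5/7)(5/7)(2/7) = 0.074374; P(data | bowl D) = (1/6)(1/6)(1/6)(1/6)(5/6) = 0.000643; P(data | bowl E) = (6/9)(6/9)(6/9)(6/9)(3/9) = 0.065844.
Multiplying each by its prior: 1/9 · 0.0082305 = 0.00091449, 2/9 · 0.00128 = 0.00028444, 2/9 · 0.074374 = 0.016528, 1/3 · 0.000643 = 0.00021433, 1/9 · 0.065844 = 0.007316; these sum to 0.025257.
By Bayes' rule, P(bowl A | data) = (0.00091449) / (0.025257) = 0.036208.

0.0362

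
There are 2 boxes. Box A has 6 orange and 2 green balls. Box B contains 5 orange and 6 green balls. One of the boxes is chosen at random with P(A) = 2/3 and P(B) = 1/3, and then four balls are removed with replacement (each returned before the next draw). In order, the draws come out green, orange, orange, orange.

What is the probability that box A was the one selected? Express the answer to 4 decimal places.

Compute the likelihood of the observed sequence for each case: P(data | box A) = (2/8)(6/8)(6/8)(6/8) = 0.10547; P(data | box B) = (6/11)(5/11)(5/11)(5/11) = 0.051226.
Weighting by the prior gives 2/3 · 0.10547 = 0.070312, 1/3 · 0.051226 = 0.017075; these sum to 0.087388.
By Bayes' rule, P(box A | data) = (0.070312) / (0.087388) = 0.8046.

0.8046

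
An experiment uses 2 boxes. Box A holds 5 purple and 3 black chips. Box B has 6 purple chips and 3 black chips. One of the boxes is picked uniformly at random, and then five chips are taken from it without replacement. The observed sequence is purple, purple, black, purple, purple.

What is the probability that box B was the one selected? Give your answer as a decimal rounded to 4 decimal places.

The likelihood of the observed sequence under each hypothesis: P(data | box A) = (5/8)(4/7)(3/6)(3/5)(2/4) = 3/56; P(data | box B) = (6/9)(5/8)(3/7)(4/6)(3/5) = 1/14.
Weighting by the prior gives 1/2 · 3/56 = 3/112, 1/2 · 1/14 = 1/28; summing to 1/16.
Therefore the posterior P(box B | data) = (1/28) / (1/16) = 4/7.

0.5714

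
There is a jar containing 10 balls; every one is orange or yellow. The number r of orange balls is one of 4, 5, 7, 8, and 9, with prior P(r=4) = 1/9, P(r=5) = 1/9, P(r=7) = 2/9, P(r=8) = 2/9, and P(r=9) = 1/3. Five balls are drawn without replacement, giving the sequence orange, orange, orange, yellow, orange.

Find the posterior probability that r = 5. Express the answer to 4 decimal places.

Under each hypothesis, the probability of the observed sequence is: P(data | r = 4) = (4/10)(3/9)(2/8)(6/7)(1/6) = 0.0047619; P(data | r = 5) = (5/10)(4/9)(3/8)(5/7)(2/6) = 0.019841; P(data | r = 7) = (7/10)(6/9)(5/8)(3/7)(4/6) = 0.083333; P(data | r = 8) = (8/10)(7/9)(6/8)(2/7)(5/6) = 0.11111; P(data | r = 9) = (9/10)(8/9)(7/8)(1/7)(6/6) = 0.1.
Multiplying each by its prior: 1/9 · 0.0047619 = 0.0005291, 1/9 · 0.019841 = 0.0022046, 2/9 · 0.083333 = 0.018519, 2/9 · 0.11111 = 0.024691, 1/3 · 0.1 = 0.033333; these sum to 0.079277.
So P(r = 5 | data) = (0.0022046) / (0.079277) = 0.027809.

0.0278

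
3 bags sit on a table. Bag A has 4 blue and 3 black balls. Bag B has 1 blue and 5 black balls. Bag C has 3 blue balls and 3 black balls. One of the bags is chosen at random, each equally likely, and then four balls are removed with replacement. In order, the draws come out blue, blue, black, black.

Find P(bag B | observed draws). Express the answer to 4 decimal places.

0.1361

Compute the likelihood of the observed sequence for each case: P(data | bag A) = (4/7)(4/7)(3/7)(3/7) = 0.059975; P(data | bag B) = (1/6)(1/6)(5/6)(5/6) = 0.01929; P(data | bag C) = (3/6)(3/6)(3/6)(3/6) = 0.0625.
The prior-weighted likelihoods are 1/3 · 0.059975 = 0.019992, 1/3 · 0.01929 = 0.00643, 1/3 · 0.0625 = 0.020833; with total 0.047255.
By Bayes' rule, P(bag B | data) = (0.00643) / (0.047255) = 0.13607.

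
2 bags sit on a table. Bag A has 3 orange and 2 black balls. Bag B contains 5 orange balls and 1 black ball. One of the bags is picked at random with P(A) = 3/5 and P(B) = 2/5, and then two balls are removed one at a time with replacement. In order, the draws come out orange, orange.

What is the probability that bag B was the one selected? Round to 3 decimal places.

0.563

Compute the likelihood of the observed sequence for each case: P(data | bag A) = (3/5)(3/5) = 0.36; P(data | bag B) = (5/6)(5/6) = 0.69444.
Weighting by the prior gives 3/5 · 0.36 = 0.216, 2/5 · 0.69444 = 0.27778; these sum to 0.49378.
Hence P(bag B | data) = (0.27778) / (0.49378) = 0.56256.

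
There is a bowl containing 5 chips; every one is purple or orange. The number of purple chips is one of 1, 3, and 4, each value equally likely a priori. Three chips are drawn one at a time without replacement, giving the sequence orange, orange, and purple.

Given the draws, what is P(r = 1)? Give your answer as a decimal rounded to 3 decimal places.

0.667

Compute the likelihood of the observed sequence for each case: P(data | r = 1) = (4/5)(3/4)(1/3) = 1/5; P(data | r = 3) = (2/5)(1/4)(3/3) = 1/10; P(data | r = 4) = (1/5)(0/4) = 0.
Multiplying each by its prior: 1/3 · 1/5 = 1/15, 1/3 · 1/10 = 1/30, 1/3 · 0 = 0; these sum to 1/10.
Hence P(r = 1 | data) = (1/15) / (1/10) = 2/3.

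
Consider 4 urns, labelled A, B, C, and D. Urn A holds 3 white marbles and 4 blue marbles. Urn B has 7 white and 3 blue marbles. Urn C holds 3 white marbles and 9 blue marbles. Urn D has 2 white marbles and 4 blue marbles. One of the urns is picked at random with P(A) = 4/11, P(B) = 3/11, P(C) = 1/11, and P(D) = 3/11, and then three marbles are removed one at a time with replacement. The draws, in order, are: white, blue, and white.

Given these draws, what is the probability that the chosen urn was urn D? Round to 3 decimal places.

0.197

Under each hypothesis, the probability of the observed sequence is: P(data | urn A) = (3/7)(4/7)(3/7) = 0.10496; P(data | urn B) = (7/10)(3/10)(7/10) = 0.147; P(data | urn C) = (3/12)(9/12)(3/12) = 0.046875; P(data | urn D) = (2/6)(4/6)(2/6) = 0.074074.
Multiplying each by its prior: 4/11 · 0.10496 = 0.038166, 3/11 · 0.147 = 0.040091, 1/11 · 0.046875 = 0.0042614, 3/11 · 0.074074 = 0.020202; summing to 0.10272.
So P(urn D | data) = (0.020202) / (0.10272) = 0.19667.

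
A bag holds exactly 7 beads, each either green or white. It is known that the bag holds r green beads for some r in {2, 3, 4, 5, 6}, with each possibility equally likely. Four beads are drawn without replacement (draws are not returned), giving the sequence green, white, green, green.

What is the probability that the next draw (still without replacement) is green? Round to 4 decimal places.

Under each hypothesis, the probability of the observed sequence is: P(data | r = 2) = (2/7)(5/6)(1/5)(0/4) = 0; P(data | r = 3) = (3/7)(4/6)(2/5)(1/4) = 1/35; P(data | r = 4) = (4/7)(3/6)(3/5)(2/4) = 3/35; P(data | r = 5) = (5/7)(2/6)(4/5)(3/4) = 1/7; P(data | r = 6) = (6/7)(1/6)(5/5)(4/4) = 1/7.
The prior-weighted likelihoods are 1/5 · 0 = 0, 1/5 · 1/35 = 1/175, 1/5 · 3/35 = 3/175, 1/5 · 1/7 = 1/35, 1/5 · 1/7 = 1/35; with total 2/25.
The posterior is then P(r = 2 | data) = 0, P(r = 3 | data) = 1/14, P(r = 4 | data) = 3/14, P(r = 5 | data) = 5/14, P(r = 6 | data) = 5/14.
The predictive probability is P(green next | data) = (0)(1/14) + (1/3)(3/14) + (2/3)(5/14) + (1)(5/14) = 2/3.

0.6667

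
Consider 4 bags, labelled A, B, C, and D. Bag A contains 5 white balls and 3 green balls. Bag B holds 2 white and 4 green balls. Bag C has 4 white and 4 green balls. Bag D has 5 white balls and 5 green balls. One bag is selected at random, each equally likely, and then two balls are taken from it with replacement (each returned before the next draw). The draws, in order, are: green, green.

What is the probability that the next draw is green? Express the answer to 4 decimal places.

Under each hypothesis, the probability of the observed sequence is: P(data | bag A) = (3/8)(3/8) = 0.14062; P(data | bag B) = (4/6)(4/6) = 0.44444; P(data | bag C) = (4/8)(4/8) = 0.25; P(data | bag D) = (5/10)(5/10) = 0.25.
The prior-weighted likelihoods are 1/4 · 0.14062 = 0.035156, 1/4 · 0.44444 = 0.11111, 1/4 · 0.25 = 0.0625, 1/4 · 0.25 = 0.0625; these sum to 0.27127.
The posterior is then P(bag A | data) = 0.1296, P(bag B | data) = 0.4096, P(bag C | data) = 0.2304, P(bag D | data) = 0.2304.
Averaging over the posterior, P(green next | data) = (3/8)(0.1296) + (2/3)(0.4096) + (1/2)(0.2304) + (1/2)(0.2304) = 0.55207.

0.5521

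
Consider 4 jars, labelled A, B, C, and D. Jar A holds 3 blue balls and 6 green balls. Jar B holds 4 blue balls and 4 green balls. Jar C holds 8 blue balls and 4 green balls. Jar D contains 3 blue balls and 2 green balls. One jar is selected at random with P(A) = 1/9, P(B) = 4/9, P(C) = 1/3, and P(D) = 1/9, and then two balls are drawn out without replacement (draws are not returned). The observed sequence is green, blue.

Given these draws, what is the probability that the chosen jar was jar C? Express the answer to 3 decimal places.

For each hypothesis, P(data | H) works out to: P(data | jar A) = (6/9)(3/8) = 0.25; P(data | jar B) = (4/8)(4/7) = 0.28571; P(data | jar C) = (4/12)(8/11) = 0.24242; P(data | jar D) = (2/5)(3/4) = 0.3.
Multiplying each by its prior: 1/9 · 0.25 = 0.027778, 4/9 · 0.28571 = 0.12698, 1/3 · 0.24242 = 0.080808, 1/9 · 0.3 = 0.033333; these sum to 0.2689.
By Bayes' rule, P(jar C | data) = (0.080808) / (0.2689) = 0.30051.

0.301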